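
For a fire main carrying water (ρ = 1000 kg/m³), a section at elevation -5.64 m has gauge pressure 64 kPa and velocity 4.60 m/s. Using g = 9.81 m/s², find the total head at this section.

Pressure head ψ = P/(ρg) = 64×1000 / (1000 × 9.81) = 6.52 m.
Velocity head = v²/(2g) = 4.60² / (2 × 9.81) = 1.078 m.
h = z + ψ + v²/(2g) = -5.64 + 6.52 + 1.078 = 1.96 m.

h ≈ 1.96 m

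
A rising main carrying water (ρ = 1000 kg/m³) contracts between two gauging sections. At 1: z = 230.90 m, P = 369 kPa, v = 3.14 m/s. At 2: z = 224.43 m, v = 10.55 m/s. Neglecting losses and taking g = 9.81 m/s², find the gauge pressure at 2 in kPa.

P₂ ≈ 382 kPa

Pressure head at 1: ψ₁ = P₁/(ρg) = 369×1000 / (1000 × 9.81) = 37.61 m.
Velocity heads: v₁²/2g = 3.14²/19.62 = 0.503 m; v₂²/2g = 10.55²/19.62 = 5.673 m.
Total head H = z₁ + ψ₁ + v₁²/2g = 230.90 + 37.61 + 0.503 = 269.01 m.
ψ₂ = H − z₂ − v₂²/2g = 269.01 − 224.43 − 5.673 = 38.91 m.
P₂ = ρgψ₂ = 1000 × 9.81 × 38.91 ≈ 382 kPa.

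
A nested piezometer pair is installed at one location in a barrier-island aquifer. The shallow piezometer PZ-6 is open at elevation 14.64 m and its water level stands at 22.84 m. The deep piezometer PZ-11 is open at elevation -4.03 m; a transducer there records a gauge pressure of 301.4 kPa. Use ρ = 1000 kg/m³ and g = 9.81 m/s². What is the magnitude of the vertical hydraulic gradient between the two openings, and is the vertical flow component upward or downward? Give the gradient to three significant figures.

|i_v| ≈ 0.206; vertical flow is upward

Total head at PZ-6: h = 22.84 m (water level in the standpipe).
Pressure head at PZ-11: ψ = P/(ρg) = 301.4×1000 / (1000 × 9.81) = 30.72 m.
Total head at PZ-11: h = z + ψ = -4.03 + 30.72 = 26.69 m.
Δh = h(PZ-6) − h(PZ-11) = 22.84 − 26.69 = -3.85 m.
Vertical separation Δz = 14.64 − (-4.03) = 18.67 m.
|i_v| = |Δh| / Δz = 3.85 / 18.67 = 0.206.
Head is higher in the deep piezometer, so vertical flow is upward (discharge condition).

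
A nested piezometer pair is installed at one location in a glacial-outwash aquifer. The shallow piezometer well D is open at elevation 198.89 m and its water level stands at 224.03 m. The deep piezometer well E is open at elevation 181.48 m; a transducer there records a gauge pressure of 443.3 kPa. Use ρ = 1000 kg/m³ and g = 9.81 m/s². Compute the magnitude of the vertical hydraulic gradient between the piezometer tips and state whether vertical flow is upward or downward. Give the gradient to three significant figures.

Total head at well D: h = 224.03 m (water level in the standpipe).
Pressure head at well E: ψ = P/(ρg) = 443.3×1000 / (1000 × 9.81) = 45.19 m.
Total head at well E: h = z + ψ = 181.48 + 45.19 = 226.67 m.
Δh = h(well D) − h(well E) = 224.03 − 226.67 = -2.64 m.
Vertical separation Δz = 198.89 − 181.48 = 17.41 m.
|i_v| = |Δh| / Δz = 2.64 / 17.41 = 0.152.
Head is higher in the deep piezometer, so vertical flow is upward (discharge condition).

|i_v| ≈ 0.152; vertical flow is upward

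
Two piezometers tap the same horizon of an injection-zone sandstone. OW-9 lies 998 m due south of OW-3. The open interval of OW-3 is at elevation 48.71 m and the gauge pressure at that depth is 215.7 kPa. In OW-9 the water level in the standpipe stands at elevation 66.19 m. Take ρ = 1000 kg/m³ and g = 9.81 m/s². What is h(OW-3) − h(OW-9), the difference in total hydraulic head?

Δh ≈ 4.51 m

Pressure head at OW-3: ψ = P/(ρg) = 215.7×1000 / (1000 × 9.81) = 21.99 m.
Total head at OW-3: h = z + ψ = 48.71 + 21.99 = 70.70 m.
Total head at OW-9: h = 66.19 m (water level in the piezometer is the total head).
Head difference: h(OW-3) − h(OW-9) = 70.70 − 66.19 = 4.51 m.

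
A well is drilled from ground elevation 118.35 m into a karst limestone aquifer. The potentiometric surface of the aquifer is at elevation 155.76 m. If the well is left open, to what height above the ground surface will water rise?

Water rises to the potentiometric surface, so the rise above ground = 155.76 − 118.35 = 37.41 m.

≈ 37.41 m above ground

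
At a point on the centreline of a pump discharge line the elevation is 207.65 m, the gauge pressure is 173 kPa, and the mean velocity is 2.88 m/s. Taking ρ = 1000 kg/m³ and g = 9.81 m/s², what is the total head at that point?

Pressure head ψ = P/(ρg) = 173×1000 / (1000 × 9.81) = 17.64 m.
Velocity head = v²/(2g) = 2.88² / (2 × 9.81) = 0.423 m.
h = z + ψ + v²/(2g) = 207.65 + 17.64 + 0.423 = 225.71 m.

h ≈ 225.71 m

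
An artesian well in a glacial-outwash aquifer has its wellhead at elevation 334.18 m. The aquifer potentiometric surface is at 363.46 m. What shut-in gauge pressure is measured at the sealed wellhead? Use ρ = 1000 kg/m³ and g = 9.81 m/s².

P ≈ 287 kPa

Head above the cap: Δh = 363.46 − 334.18 = 29.28 m.
P = ρgΔh = 1000 × 9.81 × 29.28 = 287237 Pa ≈ 287 kPa.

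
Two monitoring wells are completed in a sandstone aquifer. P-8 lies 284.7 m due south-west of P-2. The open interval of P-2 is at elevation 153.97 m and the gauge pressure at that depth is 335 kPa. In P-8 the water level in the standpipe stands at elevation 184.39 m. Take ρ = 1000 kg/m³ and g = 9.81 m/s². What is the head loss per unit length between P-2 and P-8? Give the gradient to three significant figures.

i ≈ 0.0131 m/m

Pressure head at P-2: ψ = P/(ρg) = 335×1000 / (1000 × 9.81) = 34.15 m.
Total head at P-2: h = z + ψ = 153.97 + 34.15 = 188.12 m.
Total head at P-8: h = 184.39 m (water level in the piezometer is the total head).
Head difference: h(P-2) − h(P-8) = 188.12 − 184.39 = 3.73 m.
Hydraulic gradient: i = |Δh| / L = 3.73 / 284.7 = 0.0131.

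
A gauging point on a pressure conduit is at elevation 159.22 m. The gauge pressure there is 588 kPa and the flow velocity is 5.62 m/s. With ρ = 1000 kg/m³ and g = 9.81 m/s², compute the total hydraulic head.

h ≈ 220.77 m

Pressure head ψ = P/(ρg) = 588×1000 / (1000 × 9.81) = 59.94 m.
Velocity head = v²/(2g) = 5.62² / (2 × 9.81) = 1.610 m.
h = z + ψ + v²/(2g) = 159.22 + 59.94 + 1.610 = 220.77 m.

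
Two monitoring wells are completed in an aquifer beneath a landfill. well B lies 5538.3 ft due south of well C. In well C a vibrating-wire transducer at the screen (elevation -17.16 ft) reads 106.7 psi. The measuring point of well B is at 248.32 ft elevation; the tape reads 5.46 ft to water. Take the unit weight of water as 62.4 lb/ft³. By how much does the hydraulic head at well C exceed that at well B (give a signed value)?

Pressure head at well C: ψ = 144·P/γ = 144 × 106.7 / 62.4 = 246.23 ft.
Total head at well C: h = z + ψ = -17.16 + 246.23 = 229.07 ft.
Total head at well B: h = 248.32 − 5.46 = 242.86 ft.
Head difference: h(well C) − h(well B) = 229.07 − 242.86 = -13.79 ft.

Δh ≈ -13.79 ft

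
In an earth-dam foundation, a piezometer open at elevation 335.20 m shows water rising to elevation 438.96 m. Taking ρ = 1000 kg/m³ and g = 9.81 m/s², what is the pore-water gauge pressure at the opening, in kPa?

P ≈ 1020 kPa

Pressure head ψ = h − z = 438.96 − 335.20 = 103.76 m.
P = ρgψ = 1000 × 9.81 × 103.76 = 1017886 Pa ≈ 1020 kPa.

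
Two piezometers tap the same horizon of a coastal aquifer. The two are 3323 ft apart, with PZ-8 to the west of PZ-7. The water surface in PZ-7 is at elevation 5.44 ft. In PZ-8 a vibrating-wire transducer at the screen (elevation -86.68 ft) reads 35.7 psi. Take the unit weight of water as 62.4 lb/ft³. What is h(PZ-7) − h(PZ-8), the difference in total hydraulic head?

Δh ≈ 9.74 ft

Total head at PZ-7: h = 5.44 ft (water level in the piezometer is the total head).
Pressure head at PZ-8: ψ = 144·P/γ = 144 × 35.7 / 62.4 = 82.38 ft.
Total head at PZ-8: h = z + ψ = -86.68 + 82.38 = -4.30 ft.
Head difference: h(PZ-7) − h(PZ-8) = 5.44 − (-4.30) = 9.74 ft.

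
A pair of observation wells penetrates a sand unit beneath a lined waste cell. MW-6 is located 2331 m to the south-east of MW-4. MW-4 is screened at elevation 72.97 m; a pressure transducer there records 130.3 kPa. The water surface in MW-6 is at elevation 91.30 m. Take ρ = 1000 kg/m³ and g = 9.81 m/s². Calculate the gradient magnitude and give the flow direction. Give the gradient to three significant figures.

i ≈ 0.00217; groundwater flows toward the north-west

Pressure head at MW-4: ψ = P/(ρg) = 130.3×1000 / (1000 × 9.81) = 13.28 m.
Total head at MW-4: h = z + ψ = 72.97 + 13.28 = 86.25 m.
Total head at MW-6: h = 91.30 m (water level in the piezometer is the total head).
Head difference: h(MW-4) − h(MW-6) = 86.25 − 91.30 = -5.05 m.
Hydraulic gradient: i = |Δh| / L = 5.05 / 2331 = 0.00217.
Flow is from higher to lower head: from MW-6 toward MW-4, i.e. toward the north-west.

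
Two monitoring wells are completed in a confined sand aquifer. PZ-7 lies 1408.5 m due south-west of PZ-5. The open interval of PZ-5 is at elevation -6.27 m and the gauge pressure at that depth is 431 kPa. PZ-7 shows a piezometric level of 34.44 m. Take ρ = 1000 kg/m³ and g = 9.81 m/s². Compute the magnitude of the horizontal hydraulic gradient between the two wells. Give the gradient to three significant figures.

i ≈ 0.00229

Pressure head at PZ-5: ψ = P/(ρg) = 431×1000 / (1000 × 9.81) = 43.93 m.
Total head at PZ-5: h = z + ψ = -6.27 + 43.93 = 37.66 m.
Total head at PZ-7: h = 34.44 m (water level in the piezometer is the total head).
Head difference: h(PZ-5) − h(PZ-7) = 37.66 − 34.44 = 3.22 m.
Hydraulic gradient: i = |Δh| / L = 3.22 / 1408.5 = 0.00229.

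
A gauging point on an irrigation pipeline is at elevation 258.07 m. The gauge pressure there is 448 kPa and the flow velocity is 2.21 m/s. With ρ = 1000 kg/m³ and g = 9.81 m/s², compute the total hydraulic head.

Pressure head ψ = P/(ρg) = 448×1000 / (1000 × 9.81) = 45.67 m.
Velocity head = v²/(2g) = 2.21² / (2 × 9.81) = 0.249 m.
h = z + ψ + v²/(2g) = 258.07 + 45.67 + 0.249 = 303.99 m.

h ≈ 303.99 m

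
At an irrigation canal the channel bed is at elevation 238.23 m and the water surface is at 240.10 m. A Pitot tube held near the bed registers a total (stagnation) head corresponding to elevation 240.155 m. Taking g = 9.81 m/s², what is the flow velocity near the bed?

Near the bed, under hydrostatic conditions, the piezometric head (z + ψ) equals the free-surface elevation, 240.10 m.
Velocity head = total − piezometric = 240.155 − 240.10 = 0.055 m.
v = √(2g·h_v) = √(2 × 9.81 × 0.055) = 1.04 m/s.

v ≈ 1.04 m/s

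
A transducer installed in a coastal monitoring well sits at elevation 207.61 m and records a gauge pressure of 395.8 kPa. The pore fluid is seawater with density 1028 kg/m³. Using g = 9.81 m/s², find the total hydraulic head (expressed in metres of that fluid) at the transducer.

h ≈ 246.86 m

ψ = P/(ρg) = 395.8×1000 / (1028 × 9.81) = 39.25 m.
h = z + ψ = 207.61 + 39.25 = 246.86 m.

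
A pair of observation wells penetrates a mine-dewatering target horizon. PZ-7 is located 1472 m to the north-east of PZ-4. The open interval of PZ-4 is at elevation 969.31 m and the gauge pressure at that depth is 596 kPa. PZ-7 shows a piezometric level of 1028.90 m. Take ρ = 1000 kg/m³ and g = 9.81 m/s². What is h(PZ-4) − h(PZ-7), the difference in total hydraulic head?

Δh ≈ 1.16 m

Pressure head at PZ-4: ψ = P/(ρg) = 596×1000 / (1000 × 9.81) = 60.75 m.
Total head at PZ-4: h = z + ψ = 969.31 + 60.75 = 1030.06 m.
Total head at PZ-7: h = 1028.90 m (water level in the piezometer is the total head).
Head difference: h(PZ-4) − h(PZ-7) = 1030.06 − 1028.90 = 1.16 m.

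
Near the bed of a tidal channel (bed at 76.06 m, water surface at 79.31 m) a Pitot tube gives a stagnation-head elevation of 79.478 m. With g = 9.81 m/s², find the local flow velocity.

Near the bed, under hydrostatic conditions, the piezometric head (z + ψ) equals the free-surface elevation, 79.31 m.
Velocity head = total − piezometric = 79.478 − 79.31 = 0.168 m.
v = √(2g·h_v) = √(2 × 9.81 × 0.168) = 1.82 m/s.

v ≈ 1.82 m/s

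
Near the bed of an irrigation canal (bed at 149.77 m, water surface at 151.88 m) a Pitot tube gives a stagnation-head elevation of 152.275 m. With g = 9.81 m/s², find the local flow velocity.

v ≈ 2.78 m/s

Near the bed, under hydrostatic conditions, the piezometric head (z + ψ) equals the free-surface elevation, 151.88 m.
Velocity head = total − piezometric = 152.275 − 151.88 = 0.395 m.
v = √(2g·h_v) = √(2 × 9.81 × 0.395) = 2.78 m/s.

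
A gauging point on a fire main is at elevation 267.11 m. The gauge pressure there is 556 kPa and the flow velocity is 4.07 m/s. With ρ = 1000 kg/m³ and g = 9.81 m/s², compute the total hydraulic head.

h ≈ 324.63 m

Pressure head ψ = P/(ρg) = 556×1000 / (1000 × 9.81) = 56.68 m.
Velocity head = v²/(2g) = 4.07² / (2 × 9.81) = 0.844 m.
h = z + ψ + v²/(2g) = 267.11 + 56.68 + 0.844 = 324.63 m.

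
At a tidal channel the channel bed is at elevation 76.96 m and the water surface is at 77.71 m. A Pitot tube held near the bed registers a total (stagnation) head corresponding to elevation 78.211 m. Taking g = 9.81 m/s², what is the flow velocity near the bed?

v ≈ 3.14 m/s

Near the bed, under hydrostatic conditions, the piezometric head (z + ψ) equals the free-surface elevation, 77.71 m.
Velocity head = total − piezometric = 78.211 − 77.71 = 0.501 m.
v = √(2g·h_v) = √(2 × 9.81 × 0.501) = 3.14 m/s.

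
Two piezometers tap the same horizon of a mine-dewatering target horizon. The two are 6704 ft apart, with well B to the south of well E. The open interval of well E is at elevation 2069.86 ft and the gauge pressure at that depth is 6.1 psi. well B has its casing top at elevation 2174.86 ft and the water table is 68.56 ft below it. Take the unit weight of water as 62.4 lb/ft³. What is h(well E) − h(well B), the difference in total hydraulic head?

Δh ≈ -22.36 ft

Pressure head at well E: ψ = 144·P/γ = 144 × 6.1 / 62.4 = 14.08 ft.
Total head at well E: h = z + ψ = 2069.86 + 14.08 = 2083.94 ft.
Total head at well B: h = 2174.86 − 68.56 = 2106.30 ft.
Head difference: h(well E) − h(well B) = 2083.94 − 2106.30 = -22.36 ft.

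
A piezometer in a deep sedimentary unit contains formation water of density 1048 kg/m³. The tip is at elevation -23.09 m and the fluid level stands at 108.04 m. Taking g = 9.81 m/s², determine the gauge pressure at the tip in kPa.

P ≈ 1350 kPa

Pressure head ψ = h − z = 108.04 − (-23.09) = 131.13 m.
P = ρgψ = 1048 × 9.81 × 131.13 = 1348132 Pa ≈ 1350 kPa.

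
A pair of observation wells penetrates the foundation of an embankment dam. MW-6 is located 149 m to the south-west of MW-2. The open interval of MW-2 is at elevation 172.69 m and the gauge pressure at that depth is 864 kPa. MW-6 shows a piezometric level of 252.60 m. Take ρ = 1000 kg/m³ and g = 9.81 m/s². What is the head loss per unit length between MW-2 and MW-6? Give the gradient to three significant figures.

i ≈ 0.0548 m/m

Pressure head at MW-2: ψ = P/(ρg) = 864×1000 / (1000 × 9.81) = 88.07 m.
Total head at MW-2: h = z + ψ = 172.69 + 88.07 = 260.76 m.
Total head at MW-6: h = 252.60 m (water level in the piezometer is the total head).
Head difference: h(MW-2) − h(MW-6) = 260.76 − 252.60 = 8.16 m.
Hydraulic gradient: i = |Δh| / L = 8.16 / 149 = 0.0548.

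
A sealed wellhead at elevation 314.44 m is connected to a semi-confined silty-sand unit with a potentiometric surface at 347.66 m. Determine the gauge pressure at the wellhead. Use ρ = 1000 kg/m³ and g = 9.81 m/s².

P ≈ 326 kPa

Head above the cap: Δh = 347.66 − 314.44 = 33.22 m.
P = ρgΔh = 1000 × 9.81 × 33.22 = 325888 Pa ≈ 326 kPa.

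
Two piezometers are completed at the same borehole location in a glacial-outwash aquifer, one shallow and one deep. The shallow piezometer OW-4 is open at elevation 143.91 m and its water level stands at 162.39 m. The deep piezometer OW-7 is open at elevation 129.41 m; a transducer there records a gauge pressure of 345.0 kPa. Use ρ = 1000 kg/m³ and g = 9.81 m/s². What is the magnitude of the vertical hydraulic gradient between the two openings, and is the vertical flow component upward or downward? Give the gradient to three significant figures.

|i_v| ≈ 0.151; vertical flow is upward

Total head at OW-4: h = 162.39 m (water level in the standpipe).
Pressure head at OW-7: ψ = P/(ρg) = 345.0×1000 / (1000 × 9.81) = 35.17 m.
Total head at OW-7: h = z + ψ = 129.41 + 35.17 = 164.58 m.
Δh = h(OW-4) − h(OW-7) = 162.39 − 164.58 = -2.19 m.
Vertical separation Δz = 143.91 − 129.41 = 14.50 m.
|i_v| = |Δh| / Δz = 2.19 / 14.50 = 0.151.
Head is higher in the deep piezometer, so vertical flow is upward (discharge condition).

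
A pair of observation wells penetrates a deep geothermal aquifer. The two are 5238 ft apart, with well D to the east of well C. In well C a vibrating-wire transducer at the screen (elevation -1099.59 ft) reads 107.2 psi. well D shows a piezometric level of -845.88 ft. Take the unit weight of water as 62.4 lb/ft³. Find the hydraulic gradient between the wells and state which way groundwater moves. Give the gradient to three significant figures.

i ≈ 0.00121; groundwater flows toward the west

Pressure head at well C: ψ = 144·P/γ = 144 × 107.2 / 62.4 = 247.38 ft.
Total head at well C: h = z + ψ = -1099.59 + 247.38 = -852.21 ft.
Total head at well D: h = -845.88 ft (water level in the piezometer is the total head).
Head difference: h(well C) − h(well D) = -852.21 − (-845.88) = -6.33 ft.
Hydraulic gradient: i = |Δh| / L = 6.33 / 5238 = 0.00121.
Flow is from higher to lower head: from well D toward well C, i.e. toward the west.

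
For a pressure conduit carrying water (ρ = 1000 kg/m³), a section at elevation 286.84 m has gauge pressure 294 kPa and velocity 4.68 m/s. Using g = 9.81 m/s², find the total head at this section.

h ≈ 317.93 m

Pressure head ψ = P/(ρg) = 294×1000 / (1000 × 9.81) = 29.97 m.
Velocity head = v²/(2g) = 4.68² / (2 × 9.81) = 1.116 m.
h = z + ψ + v²/(2g) = 286.84 + 29.97 + 1.116 = 317.93 m.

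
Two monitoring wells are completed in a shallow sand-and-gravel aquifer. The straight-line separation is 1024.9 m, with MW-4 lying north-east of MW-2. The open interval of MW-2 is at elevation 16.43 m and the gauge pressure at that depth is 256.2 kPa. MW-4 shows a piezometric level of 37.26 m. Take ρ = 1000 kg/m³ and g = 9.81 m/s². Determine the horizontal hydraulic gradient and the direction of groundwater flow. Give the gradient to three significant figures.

i ≈ 0.00516; groundwater flows toward the north-east

Pressure head at MW-2: ψ = P/(ρg) = 256.2×1000 / (1000 × 9.81) = 26.12 m.
Total head at MW-2: h = z + ψ = 16.43 + 26.12 = 42.55 m.
Total head at MW-4: h = 37.26 m (water level in the piezometer is the total head).
Head difference: h(MW-2) − h(MW-4) = 42.55 − 37.26 = 5.29 m.
Hydraulic gradient: i = |Δh| / L = 5.29 / 1024.9 = 0.00516.
Flow is from higher to lower head: from MW-2 toward MW-4, i.e. toward the north-east.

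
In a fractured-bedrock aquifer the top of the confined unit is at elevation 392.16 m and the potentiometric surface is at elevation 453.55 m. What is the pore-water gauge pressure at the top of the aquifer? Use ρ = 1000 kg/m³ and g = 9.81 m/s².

Pressure head at the aquifer top: ψ = h − z = 453.55 − 392.16 = 61.39 m.
P = ρgψ = 1000 × 9.81 × 61.39 = 602236 Pa ≈ 602 kPa.

P ≈ 602 kPa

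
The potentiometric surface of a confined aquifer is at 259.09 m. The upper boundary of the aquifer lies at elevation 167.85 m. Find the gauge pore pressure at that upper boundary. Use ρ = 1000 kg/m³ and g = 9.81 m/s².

P ≈ 895 kPa

Pressure head at the aquifer top: ψ = h − z = 259.09 − 167.85 = 91.24 m.
P = ρgψ = 1000 × 9.81 × 91.24 = 895064 Pa ≈ 895 kPa.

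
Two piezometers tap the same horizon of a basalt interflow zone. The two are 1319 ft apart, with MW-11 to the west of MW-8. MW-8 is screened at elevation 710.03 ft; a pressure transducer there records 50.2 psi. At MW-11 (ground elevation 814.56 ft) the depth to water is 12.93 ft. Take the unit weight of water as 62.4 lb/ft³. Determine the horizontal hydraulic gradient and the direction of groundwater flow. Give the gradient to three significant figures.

Pressure head at MW-8: ψ = 144·P/γ = 144 × 50.2 / 62.4 = 115.85 ft.
Total head at MW-8: h = z + ψ = 710.03 + 115.85 = 825.88 ft.
Total head at MW-11: h = 814.56 − 12.93 = 801.63 ft.
Head difference: h(MW-8) − h(MW-11) = 825.88 − 801.63 = 24.25 ft.
Hydraulic gradient: i = |Δh| / L = 24.25 / 1319 = 0.0184.
Flow is from higher to lower head: from MW-8 toward MW-11, i.e. toward the west.

i ≈ 0.0184; groundwater flows toward the west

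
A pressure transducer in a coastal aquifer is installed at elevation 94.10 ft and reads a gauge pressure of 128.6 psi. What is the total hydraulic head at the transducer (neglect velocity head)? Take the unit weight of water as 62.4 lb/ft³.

h ≈ 390.87 ft

ψ = 144·P/γ = 144 × 128.6 / 62.4 = 296.77 ft.
h = z + ψ = 94.10 + 296.77 = 390.87 ft.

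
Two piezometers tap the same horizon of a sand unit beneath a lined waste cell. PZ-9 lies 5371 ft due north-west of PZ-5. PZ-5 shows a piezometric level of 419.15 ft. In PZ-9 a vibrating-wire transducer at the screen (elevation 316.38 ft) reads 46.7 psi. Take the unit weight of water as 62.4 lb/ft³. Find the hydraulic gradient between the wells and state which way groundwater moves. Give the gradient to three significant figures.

i ≈ 0.000931; groundwater flows toward the south-east

Total head at PZ-5: h = 419.15 ft (water level in the piezometer is the total head).
Pressure head at PZ-9: ψ = 144·P/γ = 144 × 46.7 / 62.4 = 107.77 ft.
Total head at PZ-9: h = z + ψ = 316.38 + 107.77 = 424.15 ft.
Head difference: h(PZ-5) − h(PZ-9) = 419.15 − 424.15 = -5.00 ft.
Hydraulic gradient: i = |Δh| / L = 5.00 / 5371 = 0.000931.
Flow is from higher to lower head: from PZ-9 toward PZ-5, i.e. toward the south-east.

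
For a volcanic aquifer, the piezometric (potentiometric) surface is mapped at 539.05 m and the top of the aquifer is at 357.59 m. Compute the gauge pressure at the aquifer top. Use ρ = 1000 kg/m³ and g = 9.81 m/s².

P ≈ 1780 kPa

Pressure head at the aquifer top: ψ = h − z = 539.05 − 357.59 = 181.46 m.
P = ρgψ = 1000 × 9.81 × 181.46 = 1780123 Pa ≈ 1780 kPa.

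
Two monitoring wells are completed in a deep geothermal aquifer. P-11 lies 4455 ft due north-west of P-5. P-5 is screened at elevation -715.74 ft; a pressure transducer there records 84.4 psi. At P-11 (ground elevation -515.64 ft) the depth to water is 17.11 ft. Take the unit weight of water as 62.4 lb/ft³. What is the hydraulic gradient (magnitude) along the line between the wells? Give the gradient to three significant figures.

Pressure head at P-5: ψ = 144·P/γ = 144 × 84.4 / 62.4 = 194.77 ft.
Total head at P-5: h = z + ψ = -715.74 + 194.77 = -520.97 ft.
Total head at P-11: h = -515.64 − 17.11 = -532.75 ft.
Head difference: h(P-5) − h(P-11) = -520.97 − (-532.75) = 11.78 ft.
Hydraulic gradient: i = |Δh| / L = 11.78 / 4455 = 0.00264.

i ≈ 0.00264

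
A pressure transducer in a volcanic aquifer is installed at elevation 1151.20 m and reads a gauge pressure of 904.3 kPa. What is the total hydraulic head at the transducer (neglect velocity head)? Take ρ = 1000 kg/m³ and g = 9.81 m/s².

ψ = P/(ρg) = 904.3×1000 / (1000 × 9.81) = 92.18 m.
h = z + ψ = 1151.20 + 92.18 = 1243.38 m.

h ≈ 1243.38 m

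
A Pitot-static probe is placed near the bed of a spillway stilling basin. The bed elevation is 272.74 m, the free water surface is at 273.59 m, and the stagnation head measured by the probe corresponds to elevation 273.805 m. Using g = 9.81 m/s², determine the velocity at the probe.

Near the bed, under hydrostatic conditions, the piezometric head (z + ψ) equals the free-surface elevation, 273.59 m.
Velocity head = total − piezometric = 273.805 − 273.59 = 0.215 m.
v = √(2g·h_v) = √(2 × 9.81 × 0.215) = 2.05 m/s.

v ≈ 2.05 m/s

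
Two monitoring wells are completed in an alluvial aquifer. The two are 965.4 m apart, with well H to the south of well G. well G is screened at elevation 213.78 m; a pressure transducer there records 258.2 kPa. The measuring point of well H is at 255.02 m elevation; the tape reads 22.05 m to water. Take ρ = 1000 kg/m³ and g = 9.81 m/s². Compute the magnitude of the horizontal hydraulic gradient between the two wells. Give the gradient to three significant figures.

Pressure head at well G: ψ = P/(ρg) = 258.2×1000 / (1000 × 9.81) = 26.32 m.
Total head at well G: h = z + ψ = 213.78 + 26.32 = 240.10 m.
Total head at well H: h = 255.02 − 22.05 = 232.97 m.
Head difference: h(well G) − h(well H) = 240.10 − 232.97 = 7.13 m.
Hydraulic gradient: i = |Δh| / L = 7.13 / 965.4 = 0.00739.

i ≈ 0.00739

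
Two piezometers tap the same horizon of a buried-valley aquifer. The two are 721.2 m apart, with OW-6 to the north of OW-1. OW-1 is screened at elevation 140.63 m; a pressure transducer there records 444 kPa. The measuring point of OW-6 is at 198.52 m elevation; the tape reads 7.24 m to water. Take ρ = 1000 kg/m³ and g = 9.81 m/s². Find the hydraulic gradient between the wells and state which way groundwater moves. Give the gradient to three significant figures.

Pressure head at OW-1: ψ = P/(ρg) = 444×1000 / (1000 × 9.81) = 45.26 m.
Total head at OW-1: h = z + ψ = 140.63 + 45.26 = 185.89 m.
Total head at OW-6: h = 198.52 − 7.24 = 191.28 m.
Head difference: h(OW-1) − h(OW-6) = 185.89 − 191.28 = -5.39 m.
Hydraulic gradient: i = |Δh| / L = 5.39 / 721.2 = 0.00747.
Flow is from higher to lower head: from OW-6 toward OW-1, i.e. toward the south.

i ≈ 0.00747; groundwater flows toward the south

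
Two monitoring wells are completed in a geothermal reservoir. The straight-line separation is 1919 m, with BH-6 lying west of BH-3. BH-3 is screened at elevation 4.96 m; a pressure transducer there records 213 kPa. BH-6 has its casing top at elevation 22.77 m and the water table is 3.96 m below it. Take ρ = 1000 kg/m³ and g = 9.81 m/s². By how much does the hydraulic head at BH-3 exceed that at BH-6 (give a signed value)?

Δh ≈ 7.86 m

Pressure head at BH-3: ψ = P/(ρg) = 213×1000 / (1000 × 9.81) = 21.71 m.
Total head at BH-3: h = z + ψ = 4.96 + 21.71 = 26.67 m.
Total head at BH-6: h = 22.77 − 3.96 = 18.81 m.
Head difference: h(BH-3) − h(BH-6) = 26.67 − 18.81 = 7.86 m.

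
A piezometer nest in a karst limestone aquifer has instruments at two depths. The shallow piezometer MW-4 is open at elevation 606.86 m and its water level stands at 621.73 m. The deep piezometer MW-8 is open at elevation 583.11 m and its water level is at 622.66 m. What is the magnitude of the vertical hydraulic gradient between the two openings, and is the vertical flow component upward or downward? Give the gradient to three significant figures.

Total head at MW-4: h = 621.73 m (water level in the standpipe).
Total head at MW-8: h = 622.66 m.
Δh = h(MW-4) − h(MW-8) = 621.73 − 622.66 = -0.93 m.
Vertical separation Δz = 606.86 − 583.11 = 23.75 m.
|i_v| = |Δh| / Δz = 0.93 / 23.75 = 0.0392.
Head is higher in the deep piezometer, so vertical flow is upward (discharge condition).

|i_v| ≈ 0.0392; vertical flow is upward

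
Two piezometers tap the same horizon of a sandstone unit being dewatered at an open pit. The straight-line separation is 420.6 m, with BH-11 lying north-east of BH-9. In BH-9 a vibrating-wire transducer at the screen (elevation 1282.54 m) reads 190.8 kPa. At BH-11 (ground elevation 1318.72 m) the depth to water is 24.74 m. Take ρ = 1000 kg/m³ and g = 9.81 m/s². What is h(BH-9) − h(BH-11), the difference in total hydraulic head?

Δh ≈ 8.01 m

Pressure head at BH-9: ψ = P/(ρg) = 190.8×1000 / (1000 × 9.81) = 19.45 m.
Total head at BH-9: h = z + ψ = 1282.54 + 19.45 = 1301.99 m.
Total head at BH-11: h = 1318.72 − 24.74 = 1293.98 m.
Head difference: h(BH-9) − h(BH-11) = 1301.99 − 1293.98 = 8.01 m.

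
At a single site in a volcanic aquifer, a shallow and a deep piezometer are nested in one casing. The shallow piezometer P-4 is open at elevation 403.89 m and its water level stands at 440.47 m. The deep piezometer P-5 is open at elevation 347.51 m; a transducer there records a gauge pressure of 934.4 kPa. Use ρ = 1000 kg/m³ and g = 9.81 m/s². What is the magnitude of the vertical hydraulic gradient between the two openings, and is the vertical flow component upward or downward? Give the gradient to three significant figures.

|i_v| ≈ 0.0406; vertical flow is upward

Total head at P-4: h = 440.47 m (water level in the standpipe).
Pressure head at P-5: ψ = P/(ρg) = 934.4×1000 / (1000 × 9.81) = 95.25 m.
Total head at P-5: h = z + ψ = 347.51 + 95.25 = 442.76 m.
Δh = h(P-4) − h(P-5) = 440.47 − 442.76 = -2.29 m.
Vertical separation Δz = 403.89 − 347.51 = 56.38 m.
|i_v| = |Δh| / Δz = 2.29 / 56.38 = 0.0406.
Head is higher in the deep piezometer, so vertical flow is upward (discharge condition).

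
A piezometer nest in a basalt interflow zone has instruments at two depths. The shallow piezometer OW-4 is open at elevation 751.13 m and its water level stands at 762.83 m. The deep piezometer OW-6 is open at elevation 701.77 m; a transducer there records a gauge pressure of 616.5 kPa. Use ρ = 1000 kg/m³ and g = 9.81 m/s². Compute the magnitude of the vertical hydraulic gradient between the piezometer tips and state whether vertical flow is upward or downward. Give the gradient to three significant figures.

Total head at OW-4: h = 762.83 m (water level in the standpipe).
Pressure head at OW-6: ψ = P/(ρg) = 616.5×1000 / (1000 × 9.81) = 62.84 m.
Total head at OW-6: h = z + ψ = 701.77 + 62.84 = 764.61 m.
Δh = h(OW-4) − h(OW-6) = 762.83 − 764.61 = -1.78 m.
Vertical separation Δz = 751.13 − 701.77 = 49.36 m.
|i_v| = |Δh| / Δz = 1.78 / 49.36 = 0.0361.
Head is higher in the deep piezometer, so vertical flow is upward (discharge condition).

|i_v| ≈ 0.0361; vertical flow is upward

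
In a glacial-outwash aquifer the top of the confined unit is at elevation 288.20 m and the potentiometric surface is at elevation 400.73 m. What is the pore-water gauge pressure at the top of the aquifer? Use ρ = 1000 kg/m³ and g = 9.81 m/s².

P ≈ 1100 kPa

Pressure head at the aquifer top: ψ = h − z = 400.73 − 288.20 = 112.53 m.
P = ρgψ = 1000 × 9.81 × 112.53 = 1103919 Pa ≈ 1100 kPa.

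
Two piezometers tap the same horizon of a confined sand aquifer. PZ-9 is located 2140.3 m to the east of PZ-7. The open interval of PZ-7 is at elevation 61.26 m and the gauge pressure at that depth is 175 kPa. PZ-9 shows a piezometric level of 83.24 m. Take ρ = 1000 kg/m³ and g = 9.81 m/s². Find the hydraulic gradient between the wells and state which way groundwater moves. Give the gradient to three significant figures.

Pressure head at PZ-7: ψ = P/(ρg) = 175×1000 / (1000 × 9.81) = 17.84 m.
Total head at PZ-7: h = z + ψ = 61.26 + 17.84 = 79.10 m.
Total head at PZ-9: h = 83.24 m (water level in the piezometer is the total head).
Head difference: h(PZ-7) − h(PZ-9) = 79.10 − 83.24 = -4.14 m.
Hydraulic gradient: i = |Δh| / L = 4.14 / 2140.3 = 0.00193.
Flow is from higher to lower head: from PZ-9 toward PZ-7, i.e. toward the west.

i ≈ 0.00193; groundwater flows toward the west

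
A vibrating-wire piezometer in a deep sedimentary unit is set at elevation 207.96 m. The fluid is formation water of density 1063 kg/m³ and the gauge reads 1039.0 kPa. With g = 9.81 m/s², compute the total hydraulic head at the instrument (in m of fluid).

h ≈ 307.60 m

ψ = P/(ρg) = 1039.0×1000 / (1063 × 9.81) = 99.64 m.
h = z + ψ = 207.96 + 99.64 = 307.60 m.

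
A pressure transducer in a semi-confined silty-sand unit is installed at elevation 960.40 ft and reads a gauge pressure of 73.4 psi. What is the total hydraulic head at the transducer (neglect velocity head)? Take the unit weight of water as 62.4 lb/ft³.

ψ = 144·P/γ = 144 × 73.4 / 62.4 = 169.38 ft.
h = z + ψ = 960.40 + 169.38 = 1129.78 ft.

h ≈ 1129.78 ft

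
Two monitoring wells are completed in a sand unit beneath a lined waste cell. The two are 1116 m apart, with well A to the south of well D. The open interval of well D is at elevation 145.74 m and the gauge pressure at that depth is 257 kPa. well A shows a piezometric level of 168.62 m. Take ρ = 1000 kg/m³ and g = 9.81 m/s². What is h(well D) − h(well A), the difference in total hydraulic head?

Pressure head at well D: ψ = P/(ρg) = 257×1000 / (1000 × 9.81) = 26.20 m.
Total head at well D: h = z + ψ = 145.74 + 26.20 = 171.94 m.
Total head at well A: h = 168.62 m (water level in the piezometer is the total head).
Head difference: h(well D) − h(well A) = 171.94 − 168.62 = 3.32 m.

Δh ≈ 3.32 m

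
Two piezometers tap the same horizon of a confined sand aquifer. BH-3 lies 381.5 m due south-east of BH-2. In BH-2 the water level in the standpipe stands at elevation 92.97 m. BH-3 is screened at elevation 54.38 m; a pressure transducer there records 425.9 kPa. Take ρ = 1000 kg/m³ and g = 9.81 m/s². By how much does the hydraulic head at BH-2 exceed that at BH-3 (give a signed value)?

Total head at BH-2: h = 92.97 m (water level in the piezometer is the total head).
Pressure head at BH-3: ψ = P/(ρg) = 425.9×1000 / (1000 × 9.81) = 43.41 m.
Total head at BH-3: h = z + ψ = 54.38 + 43.41 = 97.79 m.
Head difference: h(BH-2) − h(BH-3) = 92.97 − 97.79 = -4.82 m.

Δh ≈ -4.82 m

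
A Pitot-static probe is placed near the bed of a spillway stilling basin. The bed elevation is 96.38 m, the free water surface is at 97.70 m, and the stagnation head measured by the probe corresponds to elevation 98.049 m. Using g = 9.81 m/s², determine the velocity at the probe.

Near the bed, under hydrostatic conditions, the piezometric head (z + ψ) equals the free-surface elevation, 97.70 m.
Velocity head = total − piezometric = 98.049 − 97.70 = 0.349 m.
v = √(2g·h_v) = √(2 × 9.81 × 0.349) = 2.62 m/s.

v ≈ 2.62 m/s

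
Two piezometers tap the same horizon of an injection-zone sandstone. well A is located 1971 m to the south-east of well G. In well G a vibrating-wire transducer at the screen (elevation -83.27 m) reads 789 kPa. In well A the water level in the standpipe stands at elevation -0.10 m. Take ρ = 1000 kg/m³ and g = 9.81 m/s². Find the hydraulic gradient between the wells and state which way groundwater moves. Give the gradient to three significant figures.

Pressure head at well G: ψ = P/(ρg) = 789×1000 / (1000 × 9.81) = 80.43 m.
Total head at well G: h = z + ψ = -83.27 + 80.43 = -2.84 m.
Total head at well A: h = -0.10 m (water level in the piezometer is the total head).
Head difference: h(well G) − h(well A) = -2.84 − (-0.10) = -2.74 m.
Hydraulic gradient: i = |Δh| / L = 2.74 / 1971 = 0.00139.
Flow is from higher to lower head: from well A toward well G, i.e. toward the north-west.

i ≈ 0.00139; groundwater flows toward the north-west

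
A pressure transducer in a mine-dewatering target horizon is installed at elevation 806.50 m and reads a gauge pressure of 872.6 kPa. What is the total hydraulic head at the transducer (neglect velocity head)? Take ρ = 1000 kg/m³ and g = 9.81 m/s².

ψ = P/(ρg) = 872.6×1000 / (1000 × 9.81) = 88.95 m.
h = z + ψ = 806.50 + 88.95 = 895.45 m.

h ≈ 895.45 m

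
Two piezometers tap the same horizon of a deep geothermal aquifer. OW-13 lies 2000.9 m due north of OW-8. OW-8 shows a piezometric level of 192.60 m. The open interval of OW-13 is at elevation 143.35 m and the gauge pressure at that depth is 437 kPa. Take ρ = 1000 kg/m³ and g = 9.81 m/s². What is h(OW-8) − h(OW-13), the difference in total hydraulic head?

Total head at OW-8: h = 192.60 m (water level in the piezometer is the total head).
Pressure head at OW-13: ψ = P/(ρg) = 437×1000 / (1000 × 9.81) = 44.55 m.
Total head at OW-13: h = z + ψ = 143.35 + 44.55 = 187.90 m.
Head difference: h(OW-8) − h(OW-13) = 192.60 − 187.90 = 4.70 m.

Δh ≈ 4.70 m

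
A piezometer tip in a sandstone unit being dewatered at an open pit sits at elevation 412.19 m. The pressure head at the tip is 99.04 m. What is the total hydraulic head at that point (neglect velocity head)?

h ≈ 511.23 m

h = z + ψ = 412.19 + 99.04 = 511.23 m.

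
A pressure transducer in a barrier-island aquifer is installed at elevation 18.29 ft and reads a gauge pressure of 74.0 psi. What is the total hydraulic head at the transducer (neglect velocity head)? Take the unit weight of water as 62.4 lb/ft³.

h ≈ 189.06 ft

ψ = 144·P/γ = 144 × 74.0 / 62.4 = 170.77 ft.
h = z + ψ = 18.29 + 170.77 = 189.06 ft.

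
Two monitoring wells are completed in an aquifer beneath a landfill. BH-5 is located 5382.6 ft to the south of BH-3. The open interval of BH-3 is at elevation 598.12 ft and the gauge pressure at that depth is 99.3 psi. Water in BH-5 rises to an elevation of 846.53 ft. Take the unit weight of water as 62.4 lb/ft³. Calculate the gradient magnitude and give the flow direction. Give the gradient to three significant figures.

i ≈ 0.00358; groundwater flows toward the north

Pressure head at BH-3: ψ = 144·P/γ = 144 × 99.3 / 62.4 = 229.15 ft.
Total head at BH-3: h = z + ψ = 598.12 + 229.15 = 827.27 ft.
Total head at BH-5: h = 846.53 ft (water level in the piezometer is the total head).
Head difference: h(BH-3) − h(BH-5) = 827.27 − 846.53 = -19.26 ft.
Hydraulic gradient: i = |Δh| / L = 19.26 / 5382.6 = 0.00358.
Flow is from higher to lower head: from BH-5 toward BH-3, i.e. toward the north.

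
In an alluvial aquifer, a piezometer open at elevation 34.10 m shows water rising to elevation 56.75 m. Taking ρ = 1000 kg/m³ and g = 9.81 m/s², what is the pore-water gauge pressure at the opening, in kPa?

Pressure head ψ = h − z = 56.75 − 34.10 = 22.65 m.
P = ρgψ = 1000 × 9.81 × 22.65 = 222196 Pa ≈ 222 kPa.

P ≈ 222 kPa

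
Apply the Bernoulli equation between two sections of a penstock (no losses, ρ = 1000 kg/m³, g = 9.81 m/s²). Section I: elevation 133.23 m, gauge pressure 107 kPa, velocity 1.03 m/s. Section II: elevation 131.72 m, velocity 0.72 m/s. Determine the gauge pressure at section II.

P₂ ≈ 122 kPa

Pressure head at I: ψ₁ = P₁/(ρg) = 107×1000 / (1000 × 9.81) = 10.91 m.
Velocity heads: v₁²/2g = 1.03²/19.62 = 0.054 m; v₂²/2g = 0.72²/19.62 = 0.026 m.
Total head H = z₁ + ψ₁ + v₁²/2g = 133.23 + 10.91 + 0.054 = 144.19 m.
ψ₂ = H − z₂ − v₂²/2g = 144.19 − 131.72 − 0.026 = 12.44 m.
P₂ = ρgψ₂ = 1000 × 9.81 × 12.44 ≈ 122 kPa.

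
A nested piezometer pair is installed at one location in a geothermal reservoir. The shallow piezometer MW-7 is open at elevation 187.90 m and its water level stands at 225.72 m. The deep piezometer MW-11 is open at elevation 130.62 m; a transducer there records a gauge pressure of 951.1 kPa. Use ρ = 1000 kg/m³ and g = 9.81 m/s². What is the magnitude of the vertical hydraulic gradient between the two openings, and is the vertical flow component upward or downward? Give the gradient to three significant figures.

Total head at MW-7: h = 225.72 m (water level in the standpipe).
Pressure head at MW-11: ψ = P/(ρg) = 951.1×1000 / (1000 × 9.81) = 96.95 m.
Total head at MW-11: h = z + ψ = 130.62 + 96.95 = 227.57 m.
Δh = h(MW-7) − h(MW-11) = 225.72 − 227.57 = -1.85 m.
Vertical separation Δz = 187.90 − 130.62 = 57.28 m.
|i_v| = |Δh| / Δz = 1.85 / 57.28 = 0.0323.
Head is higher in the deep piezometer, so vertical flow is upward (discharge condition).

|i_v| ≈ 0.0323; vertical flow is upward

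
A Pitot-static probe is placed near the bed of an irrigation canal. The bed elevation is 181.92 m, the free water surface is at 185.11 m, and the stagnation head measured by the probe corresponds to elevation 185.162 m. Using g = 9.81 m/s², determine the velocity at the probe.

Near the bed, under hydrostatic conditions, the piezometric head (z + ψ) equals the free-surface elevation, 185.11 m.
Velocity head = total − piezometric = 185.162 − 185.11 = 0.052 m.
v = √(2g·h_v) = √(2 × 9.81 × 0.052) = 1.01 m/s.

v ≈ 1.01 m/s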